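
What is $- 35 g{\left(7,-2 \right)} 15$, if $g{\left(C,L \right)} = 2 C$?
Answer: $-7350$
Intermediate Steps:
$- 35 g{\left(7,-2 \right)} 15 = - 35 \cdot 2 \cdot 7 \cdot 15 = \left(-35\right) 14 \cdot 15 = \left(-490\right) 15 = -7350$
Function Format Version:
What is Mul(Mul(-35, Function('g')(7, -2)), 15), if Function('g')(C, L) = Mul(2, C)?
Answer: -7350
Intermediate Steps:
Mul(Mul(-35, Function('g')(7, -2)), 15) = Mul(Mul(-35, Mul(2, 7)), 15) = Mul(Mul(-35, 14), 15) = Mul(-490, 15) = -7350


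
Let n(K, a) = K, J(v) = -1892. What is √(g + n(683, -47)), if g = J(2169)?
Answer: I*√1209 ≈ 34.771*I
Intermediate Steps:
g = -1892
√(g + n(683, -47)) = √(-1892 + 683) = √(-1209) = I*√1209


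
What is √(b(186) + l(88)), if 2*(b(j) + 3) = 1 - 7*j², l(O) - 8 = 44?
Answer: 3*I*√53794/2 ≈ 347.9*I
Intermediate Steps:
l(O) = 52 (l(O) = 8 + 44 = 52)
b(j) = -5/2 - 7*j²/2 (b(j) = -3 + (1 - 7*j²)/2 = -3 + (½ - 7*j²/2) = -5/2 - 7*j²/2)
√(b(186) + l(88)) = √((-5/2 - 7/2*186²) + 52) = √((-5/2 - 7/2*34596) + 52) = √((-5/2 - 121086) + 52) = √(-242177/2 + 52) = √(-242073/2) = 3*I*√53794/2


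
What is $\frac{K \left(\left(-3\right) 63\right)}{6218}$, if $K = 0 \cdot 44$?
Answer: $0$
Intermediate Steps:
$K = 0$
$\frac{K \left(\left(-3\right) 63\right)}{6218} = \frac{0 \left(\left(-3\right) 63\right)}{6218} = 0 \left(-189\right) \frac{1}{6218} = 0 \cdot \frac{1}{6218} = 0$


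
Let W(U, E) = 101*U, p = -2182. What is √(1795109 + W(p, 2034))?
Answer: √1574727 ≈ 1254.9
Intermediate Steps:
√(1795109 + W(p, 2034)) = √(1795109 + 101*(-2182)) = √(1795109 - 220382) = √1574727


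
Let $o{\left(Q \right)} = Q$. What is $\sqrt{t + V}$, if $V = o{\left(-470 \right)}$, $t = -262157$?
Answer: $i \sqrt{262627} \approx 512.47 i$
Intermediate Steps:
$V = -470$
$\sqrt{t + V} = \sqrt{-262157 - 470} = \sqrt{-262627} = i \sqrt{262627}$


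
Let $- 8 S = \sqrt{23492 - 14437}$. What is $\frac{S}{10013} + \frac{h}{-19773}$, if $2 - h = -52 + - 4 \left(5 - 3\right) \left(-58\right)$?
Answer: $\frac{410}{19773} - \frac{\sqrt{9055}}{80104} \approx 0.019547$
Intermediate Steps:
$S = - \frac{\sqrt{9055}}{8}$ ($S = - \frac{\sqrt{23492 - 14437}}{8} = - \frac{\sqrt{9055}}{8} \approx -11.895$)
$h = -410$ ($h = 2 - \left(-52 + - 4 \left(5 - 3\right) \left(-58\right)\right) = 2 - \left(-52 + \left(-4\right) 2 \left(-58\right)\right) = 2 - \left(-52 - -464\right) = 2 - \left(-52 + 464\right) = 2 - 412 = -410$)
$\frac{S}{10013} + \frac{h}{-19773} = \frac{\left(- \frac{1}{8}\right) \sqrt{9055}}{10013} - \frac{410}{-19773} = - \frac{\sqrt{9055}}{8} \cdot \frac{1}{10013} - - \frac{410}{19773} = - \frac{\sqrt{9055}}{80104} + \frac{410}{19773} = \frac{410}{19773} - \frac{\sqrt{9055}}{80104}$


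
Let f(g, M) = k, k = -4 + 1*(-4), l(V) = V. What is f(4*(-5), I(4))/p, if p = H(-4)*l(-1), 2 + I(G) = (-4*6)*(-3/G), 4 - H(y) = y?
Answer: 1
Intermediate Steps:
H(y) = 4 - y
I(G) = -2 + 72/G (I(G) = -2 + (-4*6)*(-3/G) = -2 - (-72)/G = -2 + 72/G)
k = -8 (k = -4 - 4 = -8)
f(g, M) = -8
p = -8 (p = (4 - 1*(-4))*(-1) = (4 + 4)*(-1) = 8*(-1) = -8)
f(4*(-5), I(4))/p = -8/(-8) = -8*(-⅛) = 1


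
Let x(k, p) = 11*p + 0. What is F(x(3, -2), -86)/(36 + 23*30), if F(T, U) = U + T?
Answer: -18/121 ≈ -0.14876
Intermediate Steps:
x(k, p) = 11*p
F(T, U) = T + U
F(x(3, -2), -86)/(36 + 23*30) = (11*(-2) - 86)/(36 + 23*30) = (-22 - 86)/(36 + 690) = -108/726 = -108*1/726 = -18/121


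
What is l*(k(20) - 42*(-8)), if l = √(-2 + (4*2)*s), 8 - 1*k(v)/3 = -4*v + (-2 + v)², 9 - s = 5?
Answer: -372*√30 ≈ -2037.5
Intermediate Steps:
s = 4 (s = 9 - 1*5 = 9 - 5 = 4)
k(v) = 24 - 3*(-2 + v)² + 12*v (k(v) = 24 - 3*(-4*v + (-2 + v)²) = 24 - 3*((-2 + v)² - 4*v) = 24 + (-3*(-2 + v)² + 12*v) = 24 - 3*(-2 + v)² + 12*v)
l = √30 (l = √(-2 + (4*2)*4) = √(-2 + 8*4) = √(-2 + 32) = √30 ≈ 5.4772)
l*(k(20) - 42*(-8)) = √30*((12 - 3*20² + 24*20) - 42*(-8)) = √30*((12 - 3*400 + 480) + 336) = √30*((12 - 1200 + 480) + 336) = √30*(-708 + 336) = √30*(-372) = -372*√30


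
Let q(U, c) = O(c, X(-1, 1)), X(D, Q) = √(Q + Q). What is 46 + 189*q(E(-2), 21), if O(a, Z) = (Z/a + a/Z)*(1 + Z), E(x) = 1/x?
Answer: 4033 + 3987*√2/2 ≈ 6852.2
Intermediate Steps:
X(D, Q) = √2*√Q (X(D, Q) = √(2*Q) = √2*√Q)
E(x) = 1/x
O(a, Z) = (1 + Z)*(Z/a + a/Z)
q(U, c) = c + 2/c + √2/c + c*√2/2 (q(U, c) = c + (√2*√1)/c + c/((√2*√1)) + (√2*√1)²/c = c + (√2*1)/c + c/((√2*1)) + (√2*1)²/c = c + √2/c + c/(√2) + (√2)²/c = c + √2/c + c*(√2/2) + 2/c = c + √2/c + c*√2/2 + 2/c = c + 2/c + √2/c + c*√2/2)
46 + 189*q(E(-2), 21) = 46 + 189*((2 + √2 + (½)*21²*(2 + √2))/21) = 46 + 189*((2 + √2 + (½)*441*(2 + √2))/21) = 46 + 189*((2 + √2 + (441 + 441*√2/2))/21) = 46 + 189*((443 + 443*√2/2)/21) = 46 + 189*(443/21 + 443*√2/42) = 46 + (3987 + 3987*√2/2) = 4033 + 3987*√2/2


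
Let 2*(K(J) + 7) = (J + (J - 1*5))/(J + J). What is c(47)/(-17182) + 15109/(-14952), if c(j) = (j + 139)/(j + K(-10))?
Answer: -42196585463/41747105400 ≈ -1.0108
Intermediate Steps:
K(J) = -7 + (-5 + 2*J)/(4*J) (K(J) = -7 + ((J + (J - 1*5))/(J + J))/2 = -7 + ((J + (J - 5))/((2*J)))/2 = -7 + ((J + (-5 + J))*(1/(2*J)))/2 = -7 + ((-5 + 2*J)*(1/(2*J)))/2 = -7 + ((-5 + 2*J)/(2*J))/2 = -7 + (-5 + 2*J)/(4*J))
c(j) = (139 + j)/(-51/8 + j) (c(j) = (j + 139)/(j + (¼)*(-5 - 26*(-10))/(-10)) = (139 + j)/(j + (¼)*(-⅒)*(-5 + 260)) = (139 + j)/(j + (¼)*(-⅒)*255) = (139 + j)/(j - 51/8) = (139 + j)/(-51/8 + j))
c(47)/(-17182) + 15109/(-14952) = (8*(139 + 47)/(-51 + 8*47))/(-17182) + 15109/(-14952) = (8*186/(-51 + 376))*(-1/17182) + 15109*(-1/14952) = (8*186/325)*(-1/17182) - 15109/14952 = (8*(1/325)*186)*(-1/17182) - 15109/14952 = (1488/325)*(-1/17182) - 15109/14952 = -744/2792075 - 15109/14952 = -42196585463/41747105400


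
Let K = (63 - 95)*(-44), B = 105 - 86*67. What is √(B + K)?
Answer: I*√4249 ≈ 65.184*I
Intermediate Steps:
B = -5657 (B = 105 - 5762 = -5657)
K = 1408 (K = -32*(-44) = 1408)
√(B + K) = √(-5657 + 1408) = √(-4249) = I*√4249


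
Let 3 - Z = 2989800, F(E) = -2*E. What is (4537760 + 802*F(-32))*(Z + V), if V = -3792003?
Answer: -31122276998400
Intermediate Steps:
Z = -2989797 (Z = 3 - 1*2989800 = 3 - 2989800 = -2989797)
(4537760 + 802*F(-32))*(Z + V) = (4537760 + 802*(-2*(-32)))*(-2989797 - 3792003) = (4537760 + 802*64)*(-6781800) = (4537760 + 51328)*(-6781800) = 4589088*(-6781800) = -31122276998400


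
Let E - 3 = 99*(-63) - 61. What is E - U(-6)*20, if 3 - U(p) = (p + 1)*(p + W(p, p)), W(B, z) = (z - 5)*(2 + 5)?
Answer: 1945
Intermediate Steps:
W(B, z) = -35 + 7*z (W(B, z) = (-5 + z)*7 = -35 + 7*z)
E = -6295 (E = 3 + (99*(-63) - 61) = 3 + (-6237 - 61) = 3 - 6298 = -6295)
U(p) = 3 - (1 + p)*(-35 + 8*p) (U(p) = 3 - (p + 1)*(p + (-35 + 7*p)) = 3 - (1 + p)*(-35 + 8*p))
E - U(-6)*20 = -6295 - (38 - 8*(-6)² + 27*(-6))*20 = -6295 - (38 - 8*36 - 162)*20 = -6295 - (38 - 288 - 162)*20 = -6295 - (-412)*20 = -6295 - 1*(-8240) = -6295 + 8240 = 1945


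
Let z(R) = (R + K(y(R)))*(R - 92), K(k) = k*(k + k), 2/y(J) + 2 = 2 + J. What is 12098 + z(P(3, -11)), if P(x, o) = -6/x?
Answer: 12098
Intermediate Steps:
y(J) = 2/J (y(J) = 2/(-2 + (2 + J)) = 2/J)
K(k) = 2*k² (K(k) = k*(2*k) = 2*k²)
z(R) = (-92 + R)*(R + 8/R²) (z(R) = (R + 2*(2/R)²)*(R - 92) = (R + 2*(4/R²))*(-92 + R) = (R + 8/R²)*(-92 + R) = (-92 + R)*(R + 8/R²))
12098 + z(P(3, -11)) = 12098 + (-736 + 8*(-6/3) + (-6/3)³*(-92 - 6/3))/(-6/3)² = 12098 + (-736 + 8*(-6*⅓) + (-6*⅓)³*(-92 - 6*⅓))/(-6*⅓)² = 12098 + (-736 + 8*(-2) + (-2)³*(-92 - 2))/(-2)² = 12098 + (-736 - 16 - 8*(-94))/4 = 12098 + (-736 - 16 + 752)/4 = 12098 + (¼)*0 = 12098 + 0 = 12098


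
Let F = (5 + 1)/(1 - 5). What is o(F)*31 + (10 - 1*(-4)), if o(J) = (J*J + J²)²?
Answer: 2567/4 ≈ 641.75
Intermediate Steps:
F = -3/2 (F = 6/(-4) = 6*(-¼) = -3/2 ≈ -1.5000)
o(J) = 4*J⁴ (o(J) = (J² + J²)² = (2*J²)² = 4*J⁴)
o(F)*31 + (10 - 1*(-4)) = (4*(-3/2)⁴)*31 + (10 - 1*(-4)) = (4*(81/16))*31 + (10 + 4) = (81/4)*31 + 14 = 2511/4 + 14 = 2567/4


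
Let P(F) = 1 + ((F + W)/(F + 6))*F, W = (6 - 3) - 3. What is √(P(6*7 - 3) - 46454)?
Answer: 4*I*√72530/5 ≈ 215.45*I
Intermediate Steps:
W = 0 (W = 3 - 3 = 0)
P(F) = 1 + F²/(6 + F) (P(F) = 1 + ((F + 0)/(F + 6))*F = 1 + (F/(6 + F))*F = 1 + F²/(6 + F))
√(P(6*7 - 3) - 46454) = √((6 + (6*7 - 3) + (6*7 - 3)²)/(6 + (6*7 - 3)) - 46454) = √((6 + (42 - 3) + (42 - 3)²)/(6 + (42 - 3)) - 46454) = √((6 + 39 + 39²)/(6 + 39) - 46454) = √((6 + 39 + 1521)/45 - 46454) = √((1/45)*1566 - 46454) = √(174/5 - 46454) = √(-232096/5) = 4*I*√72530/5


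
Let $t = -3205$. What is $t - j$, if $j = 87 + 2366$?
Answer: $-5658$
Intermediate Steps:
$j = 2453$
$t - j = -3205 - 2453 = -5658$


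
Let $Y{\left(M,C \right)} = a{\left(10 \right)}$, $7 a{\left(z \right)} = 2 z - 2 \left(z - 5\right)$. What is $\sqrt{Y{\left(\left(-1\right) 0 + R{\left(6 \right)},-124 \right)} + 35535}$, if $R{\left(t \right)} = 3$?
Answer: $\frac{\sqrt{1741285}}{7} \approx 188.51$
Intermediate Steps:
$a{\left(z \right)} = \frac{10}{7}$ ($a{\left(z \right)} = \frac{2 z - 2 \left(z - 5\right)}{7} = \frac{2 z - 2 \left(-5 + z\right)}{7} = \frac{2 z - \left(-10 + 2 z\right)}{7} = \frac{1}{7} \cdot 10 = \frac{10}{7}$)
$Y{\left(M,C \right)} = \frac{10}{7}$
$\sqrt{Y{\left(\left(-1\right) 0 + R{\left(6 \right)},-124 \right)} + 35535} = \sqrt{\frac{10}{7} + 35535} = \sqrt{\frac{248755}{7}} = \frac{\sqrt{1741285}}{7}$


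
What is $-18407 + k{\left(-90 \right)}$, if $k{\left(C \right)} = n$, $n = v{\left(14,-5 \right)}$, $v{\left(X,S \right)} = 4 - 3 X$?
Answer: $-18445$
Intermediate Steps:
$n = -38$ ($n = 4 - 42 = -38$)
$k{\left(C \right)} = -38$
$-18407 + k{\left(-90 \right)} = -18407 - 38 = -18445$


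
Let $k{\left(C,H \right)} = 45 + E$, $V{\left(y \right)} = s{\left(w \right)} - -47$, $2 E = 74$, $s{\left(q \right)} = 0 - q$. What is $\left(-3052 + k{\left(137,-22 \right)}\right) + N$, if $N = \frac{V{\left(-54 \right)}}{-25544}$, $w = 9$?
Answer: $- \frac{37932859}{12772} \approx -2970.0$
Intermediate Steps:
$s{\left(q \right)} = - q$
$E = 37$ ($E = \frac{1}{2} \cdot 74 = 37$)
$V{\left(y \right)} = 38$ ($V{\left(y \right)} = \left(-1\right) 9 - -47 = -9 + 47 = 38$)
$k{\left(C,H \right)} = 82$ ($k{\left(C,H \right)} = 45 + 37 = 82$)
$N = - \frac{19}{12772}$ ($N = \frac{38}{-25544} = 38 \left(- \frac{1}{25544}\right) = - \frac{19}{12772} \approx -0.0014876$)
$\left(-3052 + k{\left(137,-22 \right)}\right) + N = \left(-3052 + 82\right) - \frac{19}{12772} = -2970 - \frac{19}{12772} = - \frac{37932859}{12772}$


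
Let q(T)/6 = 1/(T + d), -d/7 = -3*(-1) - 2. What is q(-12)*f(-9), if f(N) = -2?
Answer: 12/19 ≈ 0.63158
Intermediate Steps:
d = -7 (d = -7*(-3*(-1) - 2) = -7*(3 - 2) = -7*1 = -7)
q(T) = 6/(-7 + T) (q(T) = 6/(T - 7) = 6/(-7 + T))
q(-12)*f(-9) = (6/(-7 - 12))*(-2) = (6/(-19))*(-2) = (6*(-1/19))*(-2) = -6/19*(-2) = 12/19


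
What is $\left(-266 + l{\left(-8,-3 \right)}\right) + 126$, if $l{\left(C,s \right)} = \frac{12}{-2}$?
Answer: $-146$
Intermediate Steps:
$l{\left(C,s \right)} = -6$ ($l{\left(C,s \right)} = 12 \left(- \frac{1}{2}\right) = -6$)
$\left(-266 + l{\left(-8,-3 \right)}\right) + 126 = \left(-266 - 6\right) + 126 = -272 + 126 = -146$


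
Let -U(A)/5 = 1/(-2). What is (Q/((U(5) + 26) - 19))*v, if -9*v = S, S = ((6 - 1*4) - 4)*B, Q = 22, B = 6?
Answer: 176/57 ≈ 3.0877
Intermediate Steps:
U(A) = 5/2 (U(A) = -5/(-2) = -5*(-1/2) = 5/2)
S = -12 (S = ((6 - 1*4) - 4)*6 = ((6 - 4) - 4)*6 = (2 - 4)*6 = -2*6 = -12)
v = 4/3 (v = -1/9*(-12) = 4/3 ≈ 1.3333)
(Q/((U(5) + 26) - 19))*v = (22/((5/2 + 26) - 19))*(4/3) = (22/(57/2 - 19))*(4/3) = (22/(19/2))*(4/3) = (22*(2/19))*(4/3) = (44/19)*(4/3) = 176/57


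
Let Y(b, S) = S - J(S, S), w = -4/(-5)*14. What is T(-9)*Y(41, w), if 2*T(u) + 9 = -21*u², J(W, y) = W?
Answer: 0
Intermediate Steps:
w = 56/5 (w = -4*(-⅕)*14 = (⅘)*14 = 56/5 ≈ 11.200)
Y(b, S) = 0 (Y(b, S) = S - S = 0)
T(u) = -9/2 - 21*u²/2 (T(u) = -9/2 + (-21*u²)/2 = -9/2 - 21*u²/2)
T(-9)*Y(41, w) = (-9/2 - 21/2*(-9)²)*0 = (-9/2 - 21/2*81)*0 = (-9/2 - 1701/2)*0 = -855*0 = 0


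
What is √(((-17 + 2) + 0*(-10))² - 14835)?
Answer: I*√14610 ≈ 120.87*I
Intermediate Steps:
√(((-17 + 2) + 0*(-10))² - 14835) = √((-15 + 0)² - 14835) = √((-15)² - 14835) = √(225 - 14835) = √(-14610) = I*√14610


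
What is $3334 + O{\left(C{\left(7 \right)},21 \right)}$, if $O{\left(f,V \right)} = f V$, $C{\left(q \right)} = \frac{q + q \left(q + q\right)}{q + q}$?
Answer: $\frac{6983}{2} \approx 3491.5$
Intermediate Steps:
$C{\left(q \right)} = \frac{q + 2 q^{2}}{2 q}$ ($C{\left(q \right)} = \frac{q + q 2 q}{2 q} = \left(q + 2 q^{2}\right) \frac{1}{2 q} = \frac{q + 2 q^{2}}{2 q}$)
$O{\left(f,V \right)} = V f$
$3334 + O{\left(C{\left(7 \right)},21 \right)} = 3334 + 21 \left(\frac{1}{2} + 7\right) = 3334 + 21 \cdot \frac{15}{2} = 3334 + \frac{315}{2} = \frac{6983}{2}$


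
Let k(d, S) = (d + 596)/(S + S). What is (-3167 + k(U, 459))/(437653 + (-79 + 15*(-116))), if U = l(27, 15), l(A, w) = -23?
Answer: -968911/133365204 ≈ -0.0072651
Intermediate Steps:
U = -23
k(d, S) = (596 + d)/(2*S) (k(d, S) = (596 + d)/((2*S)) = (596 + d)*(1/(2*S)) = (596 + d)/(2*S))
(-3167 + k(U, 459))/(437653 + (-79 + 15*(-116))) = (-3167 + (1/2)*(596 - 23)/459)/(437653 + (-79 + 15*(-116))) = (-3167 + (1/2)*(1/459)*573)/(437653 + (-79 - 1740)) = (-3167 + 191/306)/(437653 - 1819) = -968911/306/435834 = -968911/306*1/435834 = -968911/133365204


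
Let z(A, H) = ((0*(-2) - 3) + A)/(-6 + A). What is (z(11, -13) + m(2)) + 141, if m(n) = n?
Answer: 723/5 ≈ 144.60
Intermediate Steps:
z(A, H) = (-3 + A)/(-6 + A) (z(A, H) = ((0 - 3) + A)/(-6 + A) = (-3 + A)/(-6 + A))
(z(11, -13) + m(2)) + 141 = ((-3 + 11)/(-6 + 11) + 2) + 141 = (8/5 + 2) + 141 = 18/5 + 141 = 723/5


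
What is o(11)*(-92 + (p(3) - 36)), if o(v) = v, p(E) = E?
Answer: -1375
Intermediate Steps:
o(11)*(-92 + (p(3) - 36)) = 11*(-92 + (3 - 36)) = 11*(-92 - 33) = 11*(-125) = -1375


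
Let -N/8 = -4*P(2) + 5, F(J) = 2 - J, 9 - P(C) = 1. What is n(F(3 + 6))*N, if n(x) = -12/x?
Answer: 2592/7 ≈ 370.29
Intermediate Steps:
P(C) = 8 (P(C) = 9 - 1*1 = 9 - 1 = 8)
N = 216 (N = -8*(-4*8 + 5) = -8*(-32 + 5) = -8*(-27) = 216)
n(F(3 + 6))*N = -12/(2 - (3 + 6))*216 = -12/(2 - 1*9)*216 = -12/(2 - 9)*216 = -12/(-7)*216 = -12*(-1/7)*216 = (12/7)*216 = 2592/7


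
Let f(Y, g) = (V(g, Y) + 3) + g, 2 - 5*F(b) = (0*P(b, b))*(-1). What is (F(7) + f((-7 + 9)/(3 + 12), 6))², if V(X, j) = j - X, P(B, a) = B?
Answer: 2809/225 ≈ 12.484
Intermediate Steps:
F(b) = ⅖ (F(b) = ⅖ - 0*b*(-1)/5 = ⅖ - 0*(-1) = ⅖ - ⅕*0 = ⅖ + 0 = ⅖)
f(Y, g) = 3 + Y (f(Y, g) = ((Y - g) + 3) + g = (3 + Y - g) + g = 3 + Y)
(F(7) + f((-7 + 9)/(3 + 12), 6))² = (⅖ + (3 + (-7 + 9)/(3 + 12)))² = (⅖ + (3 + 2/15))² = (⅖ + 47/15)² = (53/15)² = 2809/225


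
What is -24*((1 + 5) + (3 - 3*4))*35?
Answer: 2520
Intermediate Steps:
-24*((1 + 5) + (3 - 3*4))*35 = -24*(6 + (3 - 12))*35 = -24*(6 - 9)*35 = -24*(-3)*35 = 72*35 = 2520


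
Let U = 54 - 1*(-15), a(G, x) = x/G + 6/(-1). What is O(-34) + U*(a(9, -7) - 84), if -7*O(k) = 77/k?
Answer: -638861/102 ≈ -6263.3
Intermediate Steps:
O(k) = -11/k
a(G, x) = -6 + x/G (a(G, x) = x/G + 6*(-1) = x/G - 6 = -6 + x/G)
U = 69 (U = 54 + 15 = 69)
O(-34) + U*(a(9, -7) - 84) = -11/(-34) + 69*((-6 - 7/9) - 84) = -11*(-1/34) + 69*((-6 - 7*⅑) - 84) = 11/34 + 69*((-6 - 7/9) - 84) = 11/34 + 69*(-61/9 - 84) = 11/34 + 69*(-817/9) = 11/34 - 18791/3 = -638861/102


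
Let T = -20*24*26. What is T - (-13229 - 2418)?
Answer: 3167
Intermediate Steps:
T = -12480 (T = -480*26 = -12480)
T - (-13229 - 2418) = -12480 - (-13229 - 2418) = -12480 - 1*(-15647) = -12480 + 15647 = 3167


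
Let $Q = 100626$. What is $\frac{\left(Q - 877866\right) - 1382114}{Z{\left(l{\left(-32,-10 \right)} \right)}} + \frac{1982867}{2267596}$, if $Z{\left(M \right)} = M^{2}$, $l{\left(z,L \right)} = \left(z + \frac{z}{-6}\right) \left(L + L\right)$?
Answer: $- \frac{4874092864607}{725630720000} \approx -6.717$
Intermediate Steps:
$l{\left(z,L \right)} = \frac{5 L z}{3}$ ($l{\left(z,L \right)} = \left(z + z \left(- \frac{1}{6}\right)\right) 2 L = \left(z - \frac{z}{6}\right) 2 L = \frac{5 z}{6} \cdot 2 L = \frac{5 L z}{3}$)
$\frac{\left(Q - 877866\right) - 1382114}{Z{\left(l{\left(-32,-10 \right)} \right)}} + \frac{1982867}{2267596} = \frac{\left(100626 - 877866\right) - 1382114}{\left(\frac{5}{3} \left(-10\right) \left(-32\right)\right)^{2}} + \frac{1982867}{2267596} = \frac{-777240 - 1382114}{\left(\frac{1600}{3}\right)^{2}} + 1982867 \cdot \frac{1}{2267596} = - \frac{2159354}{\frac{2560000}{9}} + \frac{1982867}{2267596} = \left(-2159354\right) \frac{9}{2560000} + \frac{1982867}{2267596} = - \frac{9717093}{1280000} + \frac{1982867}{2267596} = - \frac{4874092864607}{725630720000}$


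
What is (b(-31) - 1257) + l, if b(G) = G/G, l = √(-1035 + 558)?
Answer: -1256 + 3*I*√53 ≈ -1256.0 + 21.84*I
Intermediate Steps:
l = 3*I*√53 (l = √(-477) = 3*I*√53 ≈ 21.84*I)
b(G) = 1
(b(-31) - 1257) + l = (1 - 1257) + 3*I*√53 = -1256 + 3*I*√53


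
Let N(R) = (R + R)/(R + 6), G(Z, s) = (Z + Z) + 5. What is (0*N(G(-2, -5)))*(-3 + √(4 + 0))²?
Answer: 0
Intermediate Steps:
G(Z, s) = 5 + 2*Z (G(Z, s) = 2*Z + 5 = 5 + 2*Z)
N(R) = 2*R/(6 + R) (N(R) = (2*R)/(6 + R) = 2*R/(6 + R))
(0*N(G(-2, -5)))*(-3 + √(4 + 0))² = (0*(2*(5 + 2*(-2))/(6 + (5 + 2*(-2)))))*(-3 + √(4 + 0))² = (0*(2*(5 - 4)/(6 + (5 - 4))))*(-3 + √4)² = (0*(2*1/(6 + 1)))*(-3 + 2)² = (0*(2*1/7))*(-1)² = (0*(2*1*(⅐)))*1 = (0*(2/7))*1 = 0*1 = 0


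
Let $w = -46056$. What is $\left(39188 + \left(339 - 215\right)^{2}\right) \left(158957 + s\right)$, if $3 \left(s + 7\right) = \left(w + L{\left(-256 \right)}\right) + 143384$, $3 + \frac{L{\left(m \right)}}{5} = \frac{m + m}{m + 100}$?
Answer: $\frac{407283829436}{39} \approx 1.0443 \cdot 10^{10}$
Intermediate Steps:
$L{\left(m \right)} = -15 + \frac{10 m}{100 + m}$ ($L{\left(m \right)} = -15 + 5 \frac{m + m}{m + 100} = -15 + 5 \frac{2 m}{100 + m} = -15 + \frac{10 m}{100 + m}$)
$s = \frac{3795028}{117}$ ($s = -7 + \frac{\left(-46056 + \frac{5 \left(-300 - -256\right)}{100 - 256}\right) + 143384}{3} = -7 + \frac{\left(-46056 + \frac{5 \left(-300 + 256\right)}{-156}\right) + 143384}{3} = -7 + \frac{\left(-46056 + 5 \left(- \frac{1}{156}\right) \left(-44\right)\right) + 143384}{3} = -7 + \frac{\left(-46056 + \frac{55}{39}\right) + 143384}{3} = -7 + \frac{- \frac{1796129}{39} + 143384}{3} = -7 + \frac{1}{3} \cdot \frac{3795847}{39} = -7 + \frac{3795847}{117} = \frac{3795028}{117} \approx 32436.0$)
$\left(39188 + \left(339 - 215\right)^{2}\right) \left(158957 + s\right) = \left(39188 + \left(339 - 215\right)^{2}\right) \left(158957 + \frac{3795028}{117}\right) = \left(39188 + 124^{2}\right) \frac{22392997}{117} = \left(39188 + 15376\right) \frac{22392997}{117} = 54564 \cdot \frac{22392997}{117} = \frac{407283829436}{39}$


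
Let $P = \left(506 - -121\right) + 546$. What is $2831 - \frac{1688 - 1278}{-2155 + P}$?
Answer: $\frac{1390226}{491} \approx 2831.4$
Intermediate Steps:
$P = 1173$ ($P = \left(506 + 121\right) + 546 = 627 + 546 = 1173$)
$2831 - \frac{1688 - 1278}{-2155 + P} = 2831 - \frac{1688 - 1278}{-2155 + 1173} = 2831 - \frac{410}{-982} = 2831 - 410 \left(- \frac{1}{982}\right) = 2831 - - \frac{205}{491} = 2831 + \frac{205}{491} = \frac{1390226}{491}$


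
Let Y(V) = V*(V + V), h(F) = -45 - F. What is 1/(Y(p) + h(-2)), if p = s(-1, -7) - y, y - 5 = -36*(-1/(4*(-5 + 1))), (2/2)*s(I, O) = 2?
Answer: -8/335 ≈ -0.023881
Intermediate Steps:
s(I, O) = 2
y = 11/4 (y = 5 - 36*(-1/(4*(-5 + 1))) = 5 - 36/((-4*(-4))) = 5 - 36/16 = 5 - 36*1/16 = 5 - 9/4 = 11/4 ≈ 2.7500)
p = -3/4 (p = 2 - 1*11/4 = 2 - 11/4 = -3/4 ≈ -0.75000)
Y(V) = 2*V**2 (Y(V) = V*(2*V) = 2*V**2)
1/(Y(p) + h(-2)) = 1/(2*(-3/4)**2 + (-45 - 1*(-2))) = 1/(2*(9/16) + (-45 + 2)) = 1/(9/8 - 43) = 1/(-335/8) = -8/335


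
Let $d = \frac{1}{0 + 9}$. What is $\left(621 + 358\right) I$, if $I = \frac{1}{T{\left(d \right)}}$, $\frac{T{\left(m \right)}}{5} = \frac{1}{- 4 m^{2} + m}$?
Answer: $\frac{979}{81} \approx 12.086$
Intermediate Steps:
$d = \frac{1}{9} \approx 0.11111$
$T{\left(m \right)} = \frac{5}{m - 4 m^{2}}$ ($T{\left(m \right)} = \frac{5}{- 4 m^{2} + m} = \frac{5}{m - 4 m^{2}}$)
$I = \frac{1}{81}$ ($I = \frac{1}{\left(-5\right) \frac{1}{\frac{1}{9}} \frac{1}{-1 + 4 \cdot \frac{1}{9}}} = \frac{1}{\left(-5\right) 9 \frac{1}{-1 + \frac{4}{9}}} = \frac{1}{\left(-5\right) 9 \frac{1}{- \frac{5}{9}}} = \frac{1}{\left(-5\right) 9 \left(- \frac{9}{5}\right)} = \frac{1}{81} \approx 0.012346$)
$\left(621 + 358\right) I = \left(621 + 358\right) \frac{1}{81} = 979 \cdot \frac{1}{81} = \frac{979}{81}$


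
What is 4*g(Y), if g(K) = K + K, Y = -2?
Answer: -16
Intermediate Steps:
g(K) = 2*K
4*g(Y) = 4*(2*(-2)) = 4*(-4) = -16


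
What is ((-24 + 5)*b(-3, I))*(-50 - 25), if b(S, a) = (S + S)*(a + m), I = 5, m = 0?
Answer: -42750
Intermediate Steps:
b(S, a) = 2*S*a (b(S, a) = (S + S)*(a + 0) = (2*S)*a = 2*S*a)
((-24 + 5)*b(-3, I))*(-50 - 25) = ((-24 + 5)*(2*(-3)*5))*(-50 - 25) = -19*(-30)*(-75) = 570*(-75) = -42750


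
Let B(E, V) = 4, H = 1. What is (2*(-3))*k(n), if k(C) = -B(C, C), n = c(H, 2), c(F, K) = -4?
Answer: 24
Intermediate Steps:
n = -4
k(C) = -4 (k(C) = -1*4 = -4)
(2*(-3))*k(n) = (2*(-3))*(-4) = -6*(-4) = 24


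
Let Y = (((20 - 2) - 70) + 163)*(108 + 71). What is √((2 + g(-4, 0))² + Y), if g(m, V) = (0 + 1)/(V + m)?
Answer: √317953/4 ≈ 140.97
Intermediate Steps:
g(m, V) = 1/(V + m)
Y = 19869 (Y = ((18 - 70) + 163)*179 = (-52 + 163)*179 = 111*179 = 19869)
√((2 + g(-4, 0))² + Y) = √((2 + 1/(0 - 4))² + 19869) = √((2 + 1/(-4))² + 19869) = √((2 - ¼)² + 19869) = √((7/4)² + 19869) = √(49/16 + 19869) = √(317953/16) = √317953/4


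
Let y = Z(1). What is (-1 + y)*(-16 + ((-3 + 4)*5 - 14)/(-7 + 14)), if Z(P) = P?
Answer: 0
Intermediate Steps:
y = 1
(-1 + y)*(-16 + ((-3 + 4)*5 - 14)/(-7 + 14)) = (-1 + 1)*(-16 + ((-3 + 4)*5 - 14)/(-7 + 14)) = 0*(-16 + (1*5 - 14)/7) = 0*(-16 + (5 - 14)*(1/7)) = 0*(-16 - 9*1/7) = 0*(-16 - 9/7) = 0*(-121/7) = 0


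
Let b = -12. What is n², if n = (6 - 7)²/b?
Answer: 1/144 ≈ 0.0069444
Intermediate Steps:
n = -1/12 (n = (6 - 7)²/(-12) = (-1)²*(-1/12) = 1*(-1/12) = -1/12 ≈ -0.083333)
n² = (-1/12)² = 1/144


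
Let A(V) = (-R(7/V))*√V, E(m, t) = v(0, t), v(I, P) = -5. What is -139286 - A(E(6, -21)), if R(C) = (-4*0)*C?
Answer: -139286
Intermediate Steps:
E(m, t) = -5
R(C) = 0 (R(C) = 0*C = 0)
A(V) = 0 (A(V) = (-1*0)*√V = 0*√V = 0)
-139286 - A(E(6, -21)) = -139286 - 1*0 = -139286 + 0 = -139286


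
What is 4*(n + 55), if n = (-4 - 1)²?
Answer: 320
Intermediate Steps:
n = 25 (n = (-5)² = 25)
4*(n + 55) = 4*(25 + 55) = 4*80 = 320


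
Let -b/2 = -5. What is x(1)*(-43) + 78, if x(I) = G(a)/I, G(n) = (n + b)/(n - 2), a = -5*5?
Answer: 487/9 ≈ 54.111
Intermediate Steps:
b = 10 (b = -2*(-5) = 10)
a = -25
G(n) = (10 + n)/(-2 + n) (G(n) = (n + 10)/(n - 2) = (10 + n)/(-2 + n))
x(I) = 5/(9*I) (x(I) = ((10 - 25)/(-2 - 25))/I = (-15/(-27))/I = (-1/27*(-15))/I = 5/(9*I))
x(1)*(-43) + 78 = ((5/9)/1)*(-43) + 78 = ((5/9)*1)*(-43) + 78 = (5/9)*(-43) + 78 = -215/9 + 78 = 487/9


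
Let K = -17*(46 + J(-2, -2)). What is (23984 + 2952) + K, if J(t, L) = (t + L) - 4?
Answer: 26290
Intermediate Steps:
J(t, L) = -4 + L + t (J(t, L) = (L + t) - 4 = -4 + L + t)
K = -646 (K = -17*(46 + (-4 - 2 - 2)) = -17*(46 - 8) = -17*38 = -646)
(23984 + 2952) + K = (23984 + 2952) - 646 = 26936 - 646 = 26290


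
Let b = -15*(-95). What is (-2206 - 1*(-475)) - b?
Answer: -3156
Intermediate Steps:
b = 1425
(-2206 - 1*(-475)) - b = (-2206 - 1*(-475)) - 1*1425 = (-2206 + 475) - 1425 = -1731 - 1425 = -3156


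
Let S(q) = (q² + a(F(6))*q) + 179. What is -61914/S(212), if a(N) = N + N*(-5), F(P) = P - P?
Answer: -20638/15041 ≈ -1.3721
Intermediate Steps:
F(P) = 0
a(N) = -4*N (a(N) = N - 5*N = -4*N)
S(q) = 179 + q² (S(q) = (q² + (-4*0)*q) + 179 = (q² + 0*q) + 179 = (q² + 0) + 179 = q² + 179 = 179 + q²)
-61914/S(212) = -61914/(179 + 212²) = -61914/(179 + 44944) = -61914/45123 = -61914*1/45123 = -20638/15041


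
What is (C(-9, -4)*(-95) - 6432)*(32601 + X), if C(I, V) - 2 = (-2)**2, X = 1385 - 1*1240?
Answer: -229287492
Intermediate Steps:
X = 145 (X = 1385 - 1240 = 145)
C(I, V) = 6 (C(I, V) = 2 + (-2)**2 = 2 + 4 = 6)
(C(-9, -4)*(-95) - 6432)*(32601 + X) = (6*(-95) - 6432)*(32601 + 145) = (-570 - 6432)*32746 = -7002*32746 = -229287492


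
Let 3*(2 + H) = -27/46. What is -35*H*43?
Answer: 152005/46 ≈ 3304.5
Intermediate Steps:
H = -101/46 (H = -2 + (-27/46)/3 = -2 + (-27*1/46)/3 = -2 + (1/3)*(-27/46) = -2 - 9/46 = -101/46 ≈ -2.1957)
-35*H*43 = -35*(-101/46)*43 = (3535/46)*43 = 152005/46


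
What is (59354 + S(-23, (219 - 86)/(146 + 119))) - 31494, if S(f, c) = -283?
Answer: 27577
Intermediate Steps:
(59354 + S(-23, (219 - 86)/(146 + 119))) - 31494 = (59354 - 283) - 31494 = 59071 - 31494 = 27577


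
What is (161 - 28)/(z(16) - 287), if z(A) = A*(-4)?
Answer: -133/351 ≈ -0.37892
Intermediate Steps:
z(A) = -4*A
(161 - 28)/(z(16) - 287) = (161 - 28)/(-4*16 - 287) = 133/(-64 - 287) = 133/(-351) = 133*(-1/351) = -133/351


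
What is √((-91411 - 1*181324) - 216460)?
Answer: 3*I*√54355 ≈ 699.42*I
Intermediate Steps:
√((-91411 - 1*181324) - 216460) = √((-91411 - 181324) - 216460) = √(-272735 - 216460) = √(-489195) = 3*I*√54355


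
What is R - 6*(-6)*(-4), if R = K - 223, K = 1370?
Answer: 1003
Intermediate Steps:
R = 1147 (R = 1370 - 223 = 1147)
R - 6*(-6)*(-4) = 1147 - 6*(-6)*(-4) = 1147 + 36*(-4) = 1147 - 144 = 1003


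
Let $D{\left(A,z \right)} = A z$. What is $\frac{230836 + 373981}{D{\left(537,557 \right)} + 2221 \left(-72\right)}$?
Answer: $\frac{604817}{139197} \approx 4.345$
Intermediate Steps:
$\frac{230836 + 373981}{D{\left(537,557 \right)} + 2221 \left(-72\right)} = \frac{230836 + 373981}{537 \cdot 557 + 2221 \left(-72\right)} = \frac{604817}{299109 - 159912} = \frac{604817}{139197}$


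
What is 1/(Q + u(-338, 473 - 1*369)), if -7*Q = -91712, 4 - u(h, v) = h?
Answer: 7/94106 ≈ 7.4384e-5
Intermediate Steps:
u(h, v) = 4 - h
Q = 91712/7 (Q = -⅐*(-91712) = 91712/7 ≈ 13102.)
1/(Q + u(-338, 473 - 1*369)) = 1/(91712/7 + (4 - 1*(-338))) = 1/(91712/7 + (4 + 338)) = 1/(91712/7 + 342) = 1/(94106/7) = 7/94106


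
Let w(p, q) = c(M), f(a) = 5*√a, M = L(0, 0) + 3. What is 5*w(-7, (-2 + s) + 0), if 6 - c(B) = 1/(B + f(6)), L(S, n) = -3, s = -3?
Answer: 30 - √6/6 ≈ 29.592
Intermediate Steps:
M = 0 (M = -3 + 3 = 0)
c(B) = 6 - 1/(B + 5*√6)
w(p, q) = √6*(-1 + 30*√6)/30 (w(p, q) = (-1 + 6*0 + 30*√6)/(0 + 5*√6) = (-1 + 0 + 30*√6)/((5*√6)) = (√6/30)*(-1 + 30*√6) = √6*(-1 + 30*√6)/30)
5*w(-7, (-2 + s) + 0) = 5*(6 - √6/30) = 30 - √6/6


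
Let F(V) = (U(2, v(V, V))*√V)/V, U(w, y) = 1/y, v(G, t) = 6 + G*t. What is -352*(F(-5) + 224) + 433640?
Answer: 354792 + 352*I*√5/155 ≈ 3.5479e+5 + 5.078*I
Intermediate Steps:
F(V) = 1/(√V*(6 + V²)) (F(V) = (√V/(6 + V*V))/V = (√V/(6 + V²))/V = 1/(√V*(6 + V²)))
-352*(F(-5) + 224) + 433640 = -352*(1/(√(-5)*(6 + (-5)²)) + 224) + 433640 = -352*((-I*√5/5)/(6 + 25) + 224) + 433640 = -352*(-I*√5/5/31 + 224) + 433640 = -352*(-I*√5/5*(1/31) + 224) + 433640 = -352*(-I*√5/155 + 224) + 433640 = -352*(224 - I*√5/155) + 433640 = (-78848 + 352*I*√5/155) + 433640 = 354792 + 352*I*√5/155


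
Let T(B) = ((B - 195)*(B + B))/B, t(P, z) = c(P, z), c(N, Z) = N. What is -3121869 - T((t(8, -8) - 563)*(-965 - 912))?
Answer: -5204949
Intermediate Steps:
t(P, z) = P
T(B) = -390 + 2*B (T(B) = ((-195 + B)*(2*B))/B = (2*B*(-195 + B))/B = -390 + 2*B)
-3121869 - T((t(8, -8) - 563)*(-965 - 912)) = -3121869 - (-390 + 2*((8 - 563)*(-965 - 912))) = -3121869 - (-390 + 2*(-555*(-1877))) = -3121869 - (-390 + 2*1041735) = -3121869 - (-390 + 2083470) = -3121869 - 1*2083080 = -3121869 - 2083080 = -5204949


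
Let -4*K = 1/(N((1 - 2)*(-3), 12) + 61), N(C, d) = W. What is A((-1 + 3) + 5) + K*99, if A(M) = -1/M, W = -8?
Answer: -905/1484 ≈ -0.60984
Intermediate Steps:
N(C, d) = -8
K = -1/212 (K = -1/(4*(-8 + 61)) = -¼/53 = -¼*1/53 = -1/212 ≈ -0.0047170)
A((-1 + 3) + 5) + K*99 = -1/((-1 + 3) + 5) - 1/212*99 = -1/(2 + 5) - 99/212 = -1/7 - 99/212 = -1*⅐ - 99/212 = -⅐ - 99/212 = -905/1484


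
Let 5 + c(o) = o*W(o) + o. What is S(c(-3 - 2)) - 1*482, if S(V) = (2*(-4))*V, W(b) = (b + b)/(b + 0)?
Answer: -322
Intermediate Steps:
W(b) = 2 (W(b) = (2*b)/b = 2)
c(o) = -5 + 3*o (c(o) = -5 + (o*2 + o) = -5 + (2*o + o) = -5 + 3*o)
S(V) = -8*V
S(c(-3 - 2)) - 1*482 = -8*(-5 + 3*(-3 - 2)) - 1*482 = -8*(-5 + 3*(-5)) - 482 = -8*(-5 - 15) - 482 = -8*(-20) - 482 = 160 - 482 = -322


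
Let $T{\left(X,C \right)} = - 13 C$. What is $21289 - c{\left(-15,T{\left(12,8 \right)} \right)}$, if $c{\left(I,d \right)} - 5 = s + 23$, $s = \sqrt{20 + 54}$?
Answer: $21261 - \sqrt{74} \approx 21252.0$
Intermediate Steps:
$s = \sqrt{74} \approx 8.6023$
$c{\left(I,d \right)} = 28 + \sqrt{74}$ ($c{\left(I,d \right)} = 5 + \left(\sqrt{74} + 23\right) = 5 + \left(23 + \sqrt{74}\right) = 28 + \sqrt{74}$)
$21289 - c{\left(-15,T{\left(12,8 \right)} \right)} = 21289 - \left(28 + \sqrt{74}\right) = 21261 - \sqrt{74}$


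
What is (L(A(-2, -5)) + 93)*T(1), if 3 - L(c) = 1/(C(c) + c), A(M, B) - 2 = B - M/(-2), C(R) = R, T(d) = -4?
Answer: -769/2 ≈ -384.50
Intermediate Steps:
A(M, B) = 2 + B + M/2 (A(M, B) = 2 + (B - M/(-2)) = 2 + (B - M*(-1)/2) = 2 + (B - (-1)*M/2) = 2 + (B + M/2) = 2 + B + M/2)
L(c) = 3 - 1/(2*c) (L(c) = 3 - 1/(c + c) = 3 - 1/(2*c))
(L(A(-2, -5)) + 93)*T(1) = ((3 - 1/(2*(2 - 5 + (½)*(-2)))) + 93)*(-4) = ((3 - 1/(2*(2 - 5 - 1))) + 93)*(-4) = ((3 - ½/(-4)) + 93)*(-4) = ((3 - ½*(-¼)) + 93)*(-4) = ((3 + ⅛) + 93)*(-4) = (25/8 + 93)*(-4) = (769/8)*(-4) = -769/2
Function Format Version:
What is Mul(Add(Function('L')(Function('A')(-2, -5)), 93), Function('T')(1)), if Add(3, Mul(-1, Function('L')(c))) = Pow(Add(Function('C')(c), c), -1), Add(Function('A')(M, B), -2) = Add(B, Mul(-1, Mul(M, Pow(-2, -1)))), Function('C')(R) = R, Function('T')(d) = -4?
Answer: Rational(-769, 2) ≈ -384.50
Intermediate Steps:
Function('A')(M, B) = Add(2, B, Mul(Rational(1, 2), M)) (Function('A')(M, B) = Add(2, Add(B, Mul(-1, Mul(M, Pow(-2, -1))))) = Add(2, Add(B, Mul(-1, Mul(M, Rational(-1, 2))))) = Add(2, Add(B, Mul(-1, Mul(Rational(-1, 2), M)))) = Add(2, Add(B, Mul(Rational(1, 2), M))) = Add(2, B, Mul(Rational(1, 2), M)))
Function('L')(c) = Add(3, Mul(Rational(-1, 2), Pow(c, -1))) (Function('L')(c) = Add(3, Mul(-1, Pow(Add(c, c), -1))) = Add(3, Mul(-1, Pow(Mul(2, c), -1))) = Add(3, Mul(-1, Mul(Rational(1, 2), Pow(c, -1)))) = Add(3, Mul(Rational(-1, 2), Pow(c, -1))))
Mul(Add(Function('L')(Function('A')(-2, -5)), 93), Function('T')(1)) = Mul(Add(Add(3, Mul(Rational(-1, 2), Pow(Add(2, -5, Mul(Rational(1, 2), -2)), -1))), 93), -4) = Mul(Add(Add(3, Mul(Rational(-1, 2), Pow(Add(2, -5, -1), -1))), 93), -4) = Mul(Add(Add(3, Mul(Rational(-1, 2), Pow(-4, -1))), 93), -4) = Mul(Add(Add(3, Mul(Rational(-1, 2), Rational(-1, 4))), 93), -4) = Mul(Add(Add(3, Rational(1, 8)), 93), -4) = Mul(Add(Rational(25, 8), 93), -4) = Mul(Rational(769, 8), -4) = Rational(-769, 2)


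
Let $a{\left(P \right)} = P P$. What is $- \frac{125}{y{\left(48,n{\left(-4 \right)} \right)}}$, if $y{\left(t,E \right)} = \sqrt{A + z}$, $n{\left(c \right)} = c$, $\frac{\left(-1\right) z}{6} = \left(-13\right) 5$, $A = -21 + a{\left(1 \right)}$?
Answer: $- \frac{25 \sqrt{370}}{74} \approx -6.4984$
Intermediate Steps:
$a{\left(P \right)} = P^{2}$
$A = -20$ ($A = -21 + 1^{2} = -21 + 1 = -20$)
$z = 390$ ($z = - 6 \left(\left(-13\right) 5\right) = \left(-6\right) \left(-65\right) = 390$)
$y{\left(t,E \right)} = \sqrt{370}$ ($y{\left(t,E \right)} = \sqrt{-20 + 390} = \sqrt{370}$)
$- \frac{125}{y{\left(48,n{\left(-4 \right)} \right)}} = - \frac{125}{\sqrt{370}} = - 125 \frac{\sqrt{370}}{370} = - \frac{25 \sqrt{370}}{74}$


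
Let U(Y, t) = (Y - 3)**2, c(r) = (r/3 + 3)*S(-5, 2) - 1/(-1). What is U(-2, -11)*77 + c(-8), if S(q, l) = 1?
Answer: 5779/3 ≈ 1926.3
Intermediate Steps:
c(r) = 4 + r/3 (c(r) = (r/3 + 3)*1 - 1/(-1) = (r*(1/3) + 3)*1 - 1*(-1) = (r/3 + 3)*1 + 1 = (3 + r/3)*1 + 1 = (3 + r/3) + 1 = 4 + r/3)
U(Y, t) = (-3 + Y)**2
U(-2, -11)*77 + c(-8) = (-3 - 2)**2*77 + (4 + (1/3)*(-8)) = (-5)**2*77 + (4 - 8/3) = 25*77 + 4/3 = 1925 + 4/3 = 5779/3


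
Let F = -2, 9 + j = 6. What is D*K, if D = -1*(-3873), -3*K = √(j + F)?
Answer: -1291*I*√5 ≈ -2886.8*I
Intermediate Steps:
j = -3 (j = -9 + 6 = -3)
K = -I*√5/3 (K = -√(-3 - 2)/3 = -I*√5/3 ≈ -0.74536*I)
D = 3873
D*K = 3873*(-I*√5/3) = -1291*I*√5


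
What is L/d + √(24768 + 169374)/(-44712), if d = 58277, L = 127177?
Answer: 127177/58277 - √194142/44712 ≈ 2.1724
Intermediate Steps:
L/d + √(24768 + 169374)/(-44712) = 127177/58277 + √(24768 + 169374)/(-44712) = 127177*(1/58277) + √194142*(-1/44712) = 127177/58277 - √194142/44712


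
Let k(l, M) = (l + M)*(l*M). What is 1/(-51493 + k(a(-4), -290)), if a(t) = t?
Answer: -1/392533 ≈ -2.5476e-6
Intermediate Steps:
k(l, M) = M*l*(M + l) (k(l, M) = (M + l)*(M*l) = M*l*(M + l))
1/(-51493 + k(a(-4), -290)) = 1/(-51493 - 290*(-4)*(-290 - 4)) = 1/(-51493 - 290*(-4)*(-294)) = 1/(-51493 - 341040) = 1/(-392533) = -1/392533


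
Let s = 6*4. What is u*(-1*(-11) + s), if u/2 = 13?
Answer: 910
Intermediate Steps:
u = 26 (u = 2*13 = 26)
s = 24
u*(-1*(-11) + s) = 26*(-1*(-11) + 24) = 26*(11 + 24) = 26*35 = 910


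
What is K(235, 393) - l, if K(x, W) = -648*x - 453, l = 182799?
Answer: -335532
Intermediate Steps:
K(x, W) = -453 - 648*x
K(235, 393) - l = (-453 - 648*235) - 1*182799 = (-453 - 152280) - 182799 = -152733 - 182799 = -335532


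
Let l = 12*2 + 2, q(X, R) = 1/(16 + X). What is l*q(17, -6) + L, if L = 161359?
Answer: 5324873/33 ≈ 1.6136e+5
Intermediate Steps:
l = 26 (l = 24 + 2 = 26)
l*q(17, -6) + L = 26/(16 + 17) + 161359 = 26/33 + 161359 = 5324873/33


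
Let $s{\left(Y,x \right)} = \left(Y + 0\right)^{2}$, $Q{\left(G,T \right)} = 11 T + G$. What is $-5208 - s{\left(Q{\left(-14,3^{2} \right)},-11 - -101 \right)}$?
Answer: $-12433$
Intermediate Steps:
$Q{\left(G,T \right)} = G + 11 T$
$s{\left(Y,x \right)} = Y^{2}$
$-5208 - s{\left(Q{\left(-14,3^{2} \right)},-11 - -101 \right)} = -5208 - \left(-14 + 11 \cdot 3^{2}\right)^{2} = -5208 - \left(-14 + 11 \cdot 9\right)^{2} = -5208 - \left(-14 + 99\right)^{2} = -5208 - 85^{2} = -5208 - 7225 = -12433$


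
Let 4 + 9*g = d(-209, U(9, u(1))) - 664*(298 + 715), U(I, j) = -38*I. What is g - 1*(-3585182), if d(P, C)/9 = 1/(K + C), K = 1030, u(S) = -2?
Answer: 7245557795/2064 ≈ 3.5104e+6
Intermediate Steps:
d(P, C) = 9/(1030 + C)
g = -154257853/2064 (g = -4/9 + (9/(1030 - 38*9) - 664*(298 + 715))/9 = -4/9 + (9/(1030 - 342) - 664*1013)/9 = -4/9 + (9/688 - 1*672632)/9 = -4/9 + (9*(1/688) - 672632)/9 = -4/9 + (9/688 - 672632)/9 = -4/9 + (1/9)*(-462770807/688) = -4/9 - 462770807/6192 = -154257853/2064 ≈ -74737.)
g - 1*(-3585182) = -154257853/2064 - 1*(-3585182) = -154257853/2064 + 3585182 = 7245557795/2064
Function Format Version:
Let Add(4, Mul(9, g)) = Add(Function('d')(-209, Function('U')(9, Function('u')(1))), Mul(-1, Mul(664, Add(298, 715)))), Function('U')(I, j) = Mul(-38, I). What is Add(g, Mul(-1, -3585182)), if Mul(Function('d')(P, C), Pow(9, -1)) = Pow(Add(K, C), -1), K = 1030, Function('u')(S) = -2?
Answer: Rational(7245557795, 2064) ≈ 3.5104e+6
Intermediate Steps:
Function('d')(P, C) = Mul(9, Pow(Add(1030, C), -1))
g = Rational(-154257853, 2064) (g = Add(Rational(-4, 9), Mul(Rational(1, 9), Add(Mul(9, Pow(Add(1030, Mul(-38, 9)), -1)), Mul(-1, Mul(664, Add(298, 715)))))) = Add(Rational(-4, 9), Mul(Rational(1, 9), Add(Mul(9, Pow(Add(1030, -342), -1)), Mul(-1, Mul(664, 1013))))) = Add(Rational(-4, 9), Mul(Rational(1, 9), Add(Mul(9, Pow(688, -1)), Mul(-1, 672632)))) = Add(Rational(-4, 9), Mul(Rational(1, 9), Add(Mul(9, Rational(1, 688)), -672632))) = Add(Rational(-4, 9), Mul(Rational(1, 9), Add(Rational(9, 688), -672632))) = Add(Rational(-4, 9), Mul(Rational(1, 9), Rational(-462770807, 688))) = Add(Rational(-4, 9), Rational(-462770807, 6192)) = Rational(-154257853, 2064) ≈ -74737.)
Add(g, Mul(-1, -3585182)) = Add(Rational(-154257853, 2064), Mul(-1, -3585182)) = Add(Rational(-154257853, 2064), 3585182) = Rational(7245557795, 2064)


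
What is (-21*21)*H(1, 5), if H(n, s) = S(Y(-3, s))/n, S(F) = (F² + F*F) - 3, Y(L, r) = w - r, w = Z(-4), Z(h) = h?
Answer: -70119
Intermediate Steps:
w = -4
Y(L, r) = -4 - r
S(F) = -3 + 2*F² (S(F) = (F² + F²) - 3 = 2*F² - 3 = -3 + 2*F²)
H(n, s) = (-3 + 2*(-4 - s)²)/n
(-21*21)*H(1, 5) = (-21*21)*((-3 + 2*(4 + 5)²)/1) = -441*(-3 + 2*9²) = -441*(-3 + 2*81) = -441*(-3 + 162) = -441*159 = -70119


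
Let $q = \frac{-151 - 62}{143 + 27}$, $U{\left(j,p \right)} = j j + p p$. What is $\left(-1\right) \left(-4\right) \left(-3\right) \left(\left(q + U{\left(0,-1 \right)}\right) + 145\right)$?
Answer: $- \frac{147642}{85} \approx -1737.0$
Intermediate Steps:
$U{\left(j,p \right)} = j^{2} + p^{2}$
$q = - \frac{213}{170} \approx -1.2529$
$\left(-1\right) \left(-4\right) \left(-3\right) \left(\left(q + U{\left(0,-1 \right)}\right) + 145\right) = \left(-1\right) \left(-4\right) \left(-3\right) \left(\left(- \frac{213}{170} + \left(0^{2} + \left(-1\right)^{2}\right)\right) + 145\right) = 4 \left(-3\right) \left(\left(- \frac{213}{170} + \left(0 + 1\right)\right) + 145\right) = - 12 \left(\left(- \frac{213}{170} + 1\right) + 145\right) = - 12 \left(- \frac{43}{170} + 145\right) = \left(-12\right) \frac{24607}{170} = - \frac{147642}{85}$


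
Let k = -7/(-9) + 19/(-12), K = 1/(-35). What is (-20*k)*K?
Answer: -29/63 ≈ -0.46032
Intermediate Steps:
K = -1/35 ≈ -0.028571
k = -29/36 (k = -7*(-⅑) + 19*(-1/12) = 7/9 - 19/12 = -29/36 ≈ -0.80556)
(-20*k)*K = -20*(-29/36)*(-1/35) = (145/9)*(-1/35) = -29/63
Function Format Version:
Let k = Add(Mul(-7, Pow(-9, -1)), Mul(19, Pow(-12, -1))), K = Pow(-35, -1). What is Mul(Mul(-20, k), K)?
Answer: Rational(-29, 63) ≈ -0.46032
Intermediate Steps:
K = Rational(-1, 35) ≈ -0.028571
k = Rational(-29, 36) (k = Add(Mul(-7, Rational(-1, 9)), Mul(19, Rational(-1, 12))) = Add(Rational(7, 9), Rational(-19, 12)) = Rational(-29, 36) ≈ -0.80556)
Mul(Mul(-20, k), K) = Mul(Mul(-20, Rational(-29, 36)), Rational(-1, 35)) = Mul(Rational(145, 9), Rational(-1, 35)) = Rational(-29, 63)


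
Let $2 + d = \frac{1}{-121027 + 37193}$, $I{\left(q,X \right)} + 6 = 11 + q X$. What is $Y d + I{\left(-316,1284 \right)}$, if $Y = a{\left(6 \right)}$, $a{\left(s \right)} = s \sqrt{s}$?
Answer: $-405739 - \frac{503007 \sqrt{6}}{41917} \approx -4.0577 \cdot 10^{5}$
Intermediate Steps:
$I{\left(q,X \right)} = 5 + X q$ ($I{\left(q,X \right)} = -6 + \left(11 + q X\right) = -6 + \left(11 + X q\right) = 5 + X q$)
$a{\left(s \right)} = s^{\frac{3}{2}}$
$d = - \frac{167669}{83834}$ ($d = -2 + \frac{1}{-121027 + 37193} = -2 + \frac{1}{-83834} = -2 - \frac{1}{83834} = - \frac{167669}{83834} \approx -2.0$)
$Y = 6 \sqrt{6}$ ($Y = 6^{\frac{3}{2}} = 6 \sqrt{6} \approx 14.697$)
$Y d + I{\left(-316,1284 \right)} = 6 \sqrt{6} \left(- \frac{167669}{83834}\right) + \left(5 + 1284 \left(-316\right)\right) = - \frac{503007 \sqrt{6}}{41917} + \left(5 - 405744\right) = - \frac{503007 \sqrt{6}}{41917} - 405739 = -405739 - \frac{503007 \sqrt{6}}{41917}$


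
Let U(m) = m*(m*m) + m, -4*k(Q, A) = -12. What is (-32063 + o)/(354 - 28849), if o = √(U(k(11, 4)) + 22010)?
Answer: 32063/28495 - 2*√5510/28495 ≈ 1.1200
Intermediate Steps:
k(Q, A) = 3 (k(Q, A) = -¼*(-12) = 3)
U(m) = m + m³ (U(m) = m*m² + m = m³ + m = m + m³)
o = 2*√5510 (o = √((3 + 3³) + 22010) = √((3 + 27) + 22010) = √(30 + 22010) = √22040 = 2*√5510 ≈ 148.46)
(-32063 + o)/(354 - 28849) = (-32063 + 2*√5510)/(354 - 28849) = (-32063 + 2*√5510)/(-28495) = (-32063 + 2*√5510)*(-1/28495) = 32063/28495 - 2*√5510/28495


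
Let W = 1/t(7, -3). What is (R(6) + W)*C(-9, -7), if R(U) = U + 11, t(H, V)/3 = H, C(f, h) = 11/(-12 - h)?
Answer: -3938/105 ≈ -37.505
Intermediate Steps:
t(H, V) = 3*H
W = 1/21 (W = 1/(3*7) = 1/21 ≈ 0.047619)
R(U) = 11 + U
(R(6) + W)*C(-9, -7) = ((11 + 6) + 1/21)*(-11/(12 - 7)) = (17 + 1/21)*(-11/5) = 358*(-11*⅕)/21 = (358/21)*(-11/5) = -3938/105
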